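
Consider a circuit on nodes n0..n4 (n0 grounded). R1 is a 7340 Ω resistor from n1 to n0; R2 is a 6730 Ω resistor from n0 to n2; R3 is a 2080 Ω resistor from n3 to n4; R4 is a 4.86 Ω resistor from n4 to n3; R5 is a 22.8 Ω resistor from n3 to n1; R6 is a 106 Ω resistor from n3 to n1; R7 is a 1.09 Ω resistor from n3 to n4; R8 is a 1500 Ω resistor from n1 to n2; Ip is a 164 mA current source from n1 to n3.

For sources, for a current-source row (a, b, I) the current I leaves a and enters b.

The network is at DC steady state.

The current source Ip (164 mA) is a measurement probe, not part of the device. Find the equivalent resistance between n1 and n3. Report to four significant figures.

MNA unknowns: 4 node voltages V₁..V_4
R1: Y=0.0001362 on G[1,0]
R2: Y=0.0001486 on G[0,2]
R3: Y=0.0004808 on G[3,4]
R4: Y=0.2058 on G[4,3]
R5: Y=0.04386 on G[3,1]
R6: Y=0.009434 on G[3,1]
R7: Y=0.9174 on G[3,4]
R8: Y=0.0006667 on G[1,2]
Ip: z[1]−=0.164, z[3]+=0.164
solve → V1=0.000, V2=0.000, V3=3.077, V4=3.077

R_eq = 18.76 Ω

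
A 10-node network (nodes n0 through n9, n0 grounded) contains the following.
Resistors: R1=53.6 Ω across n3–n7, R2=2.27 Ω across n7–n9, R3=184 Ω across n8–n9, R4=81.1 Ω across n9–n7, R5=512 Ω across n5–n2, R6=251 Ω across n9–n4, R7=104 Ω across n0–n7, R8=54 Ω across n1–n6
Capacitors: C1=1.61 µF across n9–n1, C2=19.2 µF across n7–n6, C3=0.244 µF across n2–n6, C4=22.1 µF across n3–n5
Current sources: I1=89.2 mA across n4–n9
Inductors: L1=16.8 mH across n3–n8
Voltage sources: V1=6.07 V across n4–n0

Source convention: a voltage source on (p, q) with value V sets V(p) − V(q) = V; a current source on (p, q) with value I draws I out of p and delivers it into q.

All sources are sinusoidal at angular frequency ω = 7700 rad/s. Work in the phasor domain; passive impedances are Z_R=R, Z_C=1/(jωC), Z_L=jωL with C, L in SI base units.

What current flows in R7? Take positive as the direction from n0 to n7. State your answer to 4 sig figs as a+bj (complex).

Apply KCL at each of the 9 non-ground nodes and solve the resulting linear system.
Node n1: branches {C1, R8} → V_1 = 8.345+0.07100j
Node n2: branches {C3, R5} → V_2 = 8.301-0.02066j
Node n3: branches {R1, C4, L1} → V_3 = 8.315-0.01659j
Node n4: branches {R6, I1, V1} → V_4 = 6.070+0.000j
Node n5: branches {R5, C4} → V_5 = 8.315-0.01642j
Node n6: branches {C2, C3, R8} → V_6 = 8.296-0.005579j
Node n7: branches {R1, C2, R2, R4, R7} → V_7 = 8.287+0.0007096j
Node n8: branches {R3, L1} → V_8 = 8.356+0.05613j
Node n9: branches {C1, R2, R3, R4, R6, I1} → V_9 = 8.459-0.001713j
Source currents: i(V1)=-0.07968-6.823e-06j

-0.07968-6.823e-06j A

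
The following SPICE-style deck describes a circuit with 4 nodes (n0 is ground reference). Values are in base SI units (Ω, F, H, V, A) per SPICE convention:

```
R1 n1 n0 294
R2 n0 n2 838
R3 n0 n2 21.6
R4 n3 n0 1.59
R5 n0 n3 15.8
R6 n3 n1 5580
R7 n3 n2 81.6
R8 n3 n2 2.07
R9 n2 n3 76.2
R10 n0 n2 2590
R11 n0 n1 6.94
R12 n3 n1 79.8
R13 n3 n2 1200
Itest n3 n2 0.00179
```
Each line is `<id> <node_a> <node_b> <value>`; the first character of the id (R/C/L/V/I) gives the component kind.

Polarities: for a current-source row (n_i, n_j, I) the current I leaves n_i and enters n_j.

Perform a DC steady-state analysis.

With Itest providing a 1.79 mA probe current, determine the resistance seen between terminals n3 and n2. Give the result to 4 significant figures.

R_eq = 1.805 Ω

MNA unknowns: 3 node voltages V₁..V_3
R1: Y=0.003401 on G[1,0]
R2: Y=0.001193 on G[0,2]
R3: Y=0.04630 on G[0,2]
R4: Y=0.6289 on G[3,0]
R5: Y=0.06329 on G[0,3]
R6: Y=0.0001792 on G[3,1]
R7: Y=0.01225 on G[3,2]
R8: Y=0.4831 on G[3,2]
R9: Y=0.01312 on G[2,3]
R10: Y=0.0003861 on G[0,2]
R11: Y=0.1441 on G[0,1]
R12: Y=0.01253 on G[3,1]
R13: Y=0.0008333 on G[3,2]
Itest: z[3]−=0.00179, z[2]+=0.00179
solve → V1=-1.632e-05, V2=0.003025, V3=-0.0002057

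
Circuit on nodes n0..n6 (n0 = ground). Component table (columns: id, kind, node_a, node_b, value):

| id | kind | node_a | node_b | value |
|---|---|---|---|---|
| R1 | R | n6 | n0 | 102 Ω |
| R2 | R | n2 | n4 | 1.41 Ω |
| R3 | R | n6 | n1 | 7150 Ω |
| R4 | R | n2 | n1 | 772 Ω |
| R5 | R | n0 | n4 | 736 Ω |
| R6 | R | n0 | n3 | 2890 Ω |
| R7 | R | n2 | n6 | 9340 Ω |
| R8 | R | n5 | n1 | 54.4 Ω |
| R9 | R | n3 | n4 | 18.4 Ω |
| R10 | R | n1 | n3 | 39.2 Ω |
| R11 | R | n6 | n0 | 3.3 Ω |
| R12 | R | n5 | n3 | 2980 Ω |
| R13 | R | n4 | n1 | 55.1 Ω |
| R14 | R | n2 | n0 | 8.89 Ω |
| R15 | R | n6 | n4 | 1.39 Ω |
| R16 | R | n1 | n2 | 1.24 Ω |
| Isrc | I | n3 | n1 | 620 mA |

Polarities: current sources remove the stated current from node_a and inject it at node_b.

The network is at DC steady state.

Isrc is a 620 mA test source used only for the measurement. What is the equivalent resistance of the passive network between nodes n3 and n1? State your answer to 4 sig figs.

Element admittances at DC:
  Y(R1) = 0.009804 S between n6,n0
  Y(R2) = 0.7092 S between n2,n4
  Y(R3) = 0.0001399 S between n6,n1
  Y(R4) = 0.001295 S between n2,n1
  Y(R5) = 0.001359 S between n0,n4
  Y(R6) = 0.0003460 S between n0,n3
  Y(R7) = 0.0001071 S between n2,n6
  Y(R8) = 0.01838 S between n5,n1
  Y(R9) = 0.05435 S between n3,n4
  Y(R10) = 0.02551 S between n1,n3
  Y(R11) = 0.3030 S between n6,n0
  Y(R12) = 0.0003356 S between n5,n3
  Y(R13) = 0.01815 S between n4,n1
  Y(R14) = 0.1125 S between n2,n0
  Y(R15) = 0.7194 S between n6,n4
  Y(R16) = 0.8065 S between n1,n2
  Isrc: injects 0.62 A into n1 (from n3)
Assemble and solve the 6×6 MNA system:
  V(n1)=0.8111  V(n2)=0.3329  V(n3)=-7.546  V(n4)=-0.1590  V(n5)=0.6613  V(n6)=-0.1106

R_eq = 13.48 Ω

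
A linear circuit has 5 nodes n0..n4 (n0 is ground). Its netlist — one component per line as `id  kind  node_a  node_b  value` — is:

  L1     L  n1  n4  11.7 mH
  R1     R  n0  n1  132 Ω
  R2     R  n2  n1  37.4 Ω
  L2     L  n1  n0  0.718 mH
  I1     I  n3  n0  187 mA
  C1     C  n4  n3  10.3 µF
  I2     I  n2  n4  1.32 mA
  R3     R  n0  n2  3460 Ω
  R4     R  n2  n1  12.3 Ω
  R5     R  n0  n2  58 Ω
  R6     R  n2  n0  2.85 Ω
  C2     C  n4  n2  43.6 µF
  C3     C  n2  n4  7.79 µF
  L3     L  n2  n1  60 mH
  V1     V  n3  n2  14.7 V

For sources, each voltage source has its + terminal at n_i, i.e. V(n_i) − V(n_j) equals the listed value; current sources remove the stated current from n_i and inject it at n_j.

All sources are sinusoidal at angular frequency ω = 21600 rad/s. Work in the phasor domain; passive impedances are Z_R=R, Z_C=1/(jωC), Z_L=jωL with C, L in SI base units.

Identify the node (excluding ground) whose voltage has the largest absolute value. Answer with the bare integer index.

MNA unknowns: 4 node voltages V₁..V_4 plus 1 source current (V1)
L1: Y=0.000-0.003957j on G[1,4]
R1: Y=0.007576+0.000j on G[0,1]
R2: Y=0.02674+0.000j on G[2,1]
L2: Y=0.000-0.06448j on G[1,0]
I1: z[3]−=0.187, z[0]+=0.187
C1: Y=0.000+0.2225j on G[4,3]
I2: z[2]−=0.00132, z[4]+=0.00132
R3: Y=0.0002890+0.000j on G[0,2]
R4: Y=0.08130+0.000j on G[2,1]
R5: Y=0.01724+0.000j on G[0,2]
R6: Y=0.3509+0.000j on G[2,0]
C2: Y=0.000+0.9418j on G[4,2]
C3: Y=0.000+0.1683j on G[2,4]
L3: Y=0.000-0.0007716j on G[2,1]
V1: row V3−V2=14.7, i_V1 at 3,2
solve → V1=-0.2687-0.2653j, V2=-0.4556-0.04157j, V3=14.24-0.04157j, V4=2.005-0.04190j
aux → i_V1=-0.1869-2.723j

3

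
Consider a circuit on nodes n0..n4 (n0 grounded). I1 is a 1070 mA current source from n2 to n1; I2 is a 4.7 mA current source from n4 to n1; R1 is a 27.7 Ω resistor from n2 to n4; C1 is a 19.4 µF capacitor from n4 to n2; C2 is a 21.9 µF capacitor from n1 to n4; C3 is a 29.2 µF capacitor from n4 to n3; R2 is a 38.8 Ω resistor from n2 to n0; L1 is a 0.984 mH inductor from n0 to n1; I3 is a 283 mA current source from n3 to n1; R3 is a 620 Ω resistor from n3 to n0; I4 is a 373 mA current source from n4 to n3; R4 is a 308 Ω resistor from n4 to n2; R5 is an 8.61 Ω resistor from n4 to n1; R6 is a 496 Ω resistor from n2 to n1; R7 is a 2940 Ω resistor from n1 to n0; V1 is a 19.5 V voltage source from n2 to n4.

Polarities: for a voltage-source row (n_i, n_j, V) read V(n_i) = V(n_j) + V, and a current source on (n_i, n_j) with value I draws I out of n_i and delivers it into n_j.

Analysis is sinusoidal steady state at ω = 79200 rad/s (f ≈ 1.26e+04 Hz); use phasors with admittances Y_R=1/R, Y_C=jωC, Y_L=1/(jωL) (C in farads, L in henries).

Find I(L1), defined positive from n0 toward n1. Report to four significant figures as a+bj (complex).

Apply KCL at each of the 4 non-ground nodes and solve the resulting linear system.
Node n1: branches {I1, I2, C2, L1, I3, R5, R6, R7} → V_1 = -14.64-7.631j
Node n2: branches {I1, R1, C1, R2, R4, R6, V1} → V_2 = 4.905-6.763j
Node n3: branches {C3, I3, R3, I4} → V_3 = -14.59-6.812j
Node n4: branches {I2, R1, C1, C2, C3, I4, R4, R5, V1} → V_4 = -14.59-6.763j
Source currents: i(V1)=-2.003-29.79j

0.09792-0.1879j A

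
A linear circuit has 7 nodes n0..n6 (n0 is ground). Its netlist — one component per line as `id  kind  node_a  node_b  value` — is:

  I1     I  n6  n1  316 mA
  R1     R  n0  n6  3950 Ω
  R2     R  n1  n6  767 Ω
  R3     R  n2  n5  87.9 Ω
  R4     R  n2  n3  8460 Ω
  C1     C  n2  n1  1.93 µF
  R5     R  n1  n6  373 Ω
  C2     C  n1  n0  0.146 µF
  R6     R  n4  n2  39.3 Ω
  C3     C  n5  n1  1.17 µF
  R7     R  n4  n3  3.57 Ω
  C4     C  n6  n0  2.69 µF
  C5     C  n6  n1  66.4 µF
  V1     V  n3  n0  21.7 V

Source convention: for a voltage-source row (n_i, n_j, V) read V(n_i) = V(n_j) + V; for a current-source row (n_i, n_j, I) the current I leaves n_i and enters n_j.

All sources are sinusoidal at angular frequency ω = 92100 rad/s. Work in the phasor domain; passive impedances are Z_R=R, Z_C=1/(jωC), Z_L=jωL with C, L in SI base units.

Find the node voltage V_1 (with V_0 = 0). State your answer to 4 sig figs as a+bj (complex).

0.4303-1.959j V

Element admittances at ω=92100 rad/s:
  I1: injects 0.316 A into n1 (from n6)
  Y(R1) = 0.0002532+0.000j S between n0,n6
  Y(R2) = 0.001304+0.000j S between n1,n6
  Y(R3) = 0.01138+0.000j S between n2,n5
  Y(R4) = 0.0001182+0.000j S between n2,n3
  Y(C1) = 0.000+0.1778j S between n2,n1
  Y(R5) = 0.002681+0.000j S between n1,n6
  Y(C2) = 0.000+0.01345j S between n1,n0
  Y(R6) = 0.02545+0.000j S between n4,n2
  Y(C3) = 0.000+0.1078j S between n5,n1
  Y(R7) = 0.2801+0.000j S between n4,n3
  Y(C4) = 0.000+0.2477j S between n6,n0
  Y(C5) = 0.000+6.115j S between n6,n1
  V1: constraint V(n3)−V(n0) = 21.7
Assemble and solve the 7×7 MNA system:
  V(n1)=0.4303-1.959j  V(n2)=1.198-4.597j  V(n3)=21.70+0.000j  V(n4)=19.99-0.3828j  V(n5)=0.1633-2.069j  V(n6)=0.4135-1.833j
  i(V1)=-0.4806-0.1078j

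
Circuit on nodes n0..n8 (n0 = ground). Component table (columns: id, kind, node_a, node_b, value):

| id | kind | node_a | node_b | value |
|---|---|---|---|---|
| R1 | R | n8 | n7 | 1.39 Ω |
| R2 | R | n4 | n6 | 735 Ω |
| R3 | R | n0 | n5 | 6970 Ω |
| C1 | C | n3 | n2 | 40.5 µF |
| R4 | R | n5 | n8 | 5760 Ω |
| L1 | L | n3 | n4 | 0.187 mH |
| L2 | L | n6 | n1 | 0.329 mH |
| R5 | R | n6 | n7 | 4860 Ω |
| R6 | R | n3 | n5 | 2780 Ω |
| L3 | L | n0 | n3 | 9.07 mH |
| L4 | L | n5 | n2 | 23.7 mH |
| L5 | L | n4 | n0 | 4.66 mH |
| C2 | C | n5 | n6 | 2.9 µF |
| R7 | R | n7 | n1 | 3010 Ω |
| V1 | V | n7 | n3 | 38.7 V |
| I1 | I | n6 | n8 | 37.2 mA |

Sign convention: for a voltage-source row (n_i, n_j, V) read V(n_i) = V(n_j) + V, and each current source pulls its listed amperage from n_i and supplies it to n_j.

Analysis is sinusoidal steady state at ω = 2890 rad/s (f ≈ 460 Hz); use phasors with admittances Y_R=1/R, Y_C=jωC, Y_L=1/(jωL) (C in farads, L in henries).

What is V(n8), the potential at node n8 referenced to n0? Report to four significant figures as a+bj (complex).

MNA unknowns: 8 node voltages V₁..V_8 plus 1 source current (V1)
R1: Y=0.7194+0.000j on G[8,7]
R2: Y=0.001361+0.000j on G[4,6]
R3: Y=0.0001435+0.000j on G[0,5]
C1: Y=0.000+0.1170j on G[3,2]
R4: Y=0.0001736+0.000j on G[5,8]
L1: Y=0.000-1.850j on G[3,4]
L2: Y=0.000-1.052j on G[6,1]
R5: Y=0.0002058+0.000j on G[6,7]
R6: Y=0.0003597+0.000j on G[3,5]
L3: Y=0.000-0.03815j on G[0,3]
L4: Y=0.000-0.01460j on G[5,2]
L5: Y=0.000-0.07425j on G[4,0]
C2: Y=0.000+0.008381j on G[5,6]
R7: Y=0.0003322+0.000j on G[7,1]
V1: row V7−V3=38.7, i_V1 at 7,3
I1: z[6]−=0.0372, z[8]+=0.0372
solve → V1=-0.1750+1.363j, V2=-0.01877+0.08032j, V3=-9.178e-05-8.800e-05j, V4=-0.001043-0.0002079j, V5=0.1310-0.5643j, V6=-0.1755+1.351j, V7=38.70-8.800e-05j, V8=38.74-0.0002241j
aux → i_V1=0.009582+0.0006328j

38.74-0.0002241j V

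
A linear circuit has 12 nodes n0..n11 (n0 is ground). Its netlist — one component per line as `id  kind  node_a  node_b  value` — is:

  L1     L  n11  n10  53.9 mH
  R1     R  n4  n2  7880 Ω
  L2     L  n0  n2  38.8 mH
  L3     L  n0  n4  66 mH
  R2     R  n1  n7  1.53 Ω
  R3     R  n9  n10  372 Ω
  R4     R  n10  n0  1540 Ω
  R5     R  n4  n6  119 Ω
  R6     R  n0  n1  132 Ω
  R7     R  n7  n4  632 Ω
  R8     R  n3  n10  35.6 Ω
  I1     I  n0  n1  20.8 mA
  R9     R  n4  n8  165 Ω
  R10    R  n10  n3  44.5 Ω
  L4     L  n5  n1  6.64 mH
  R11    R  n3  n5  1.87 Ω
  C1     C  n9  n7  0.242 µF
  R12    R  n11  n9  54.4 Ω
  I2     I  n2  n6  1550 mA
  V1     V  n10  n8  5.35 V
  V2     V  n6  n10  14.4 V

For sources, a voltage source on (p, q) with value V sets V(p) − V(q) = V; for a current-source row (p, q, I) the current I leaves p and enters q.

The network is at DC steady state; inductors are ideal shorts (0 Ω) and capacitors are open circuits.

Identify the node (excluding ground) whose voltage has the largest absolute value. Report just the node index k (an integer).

6

Element admittances at DC:
  L1: short n11↔n10 (DC inductor)
  Y(R1) = 0.0001269 S between n4,n2
  L2: short n0↔n2 (DC inductor)
  L3: short n0↔n4 (DC inductor)
  Y(R2) = 0.6536 S between n1,n7
  Y(R3) = 0.002688 S between n9,n10
  Y(R4) = 0.0006494 S between n10,n0
  Y(R5) = 0.008403 S between n4,n6
  Y(R6) = 0.007576 S between n0,n1
  Y(R7) = 0.001582 S between n7,n4
  Y(R8) = 0.02809 S between n3,n10
  I1: injects 0.0208 A into n1 (from n0)
  Y(R9) = 0.006061 S between n4,n8
  Y(R10) = 0.02247 S between n10,n3
  L4: short n5↔n1 (DC inductor)
  Y(R11) = 0.5348 S between n3,n5
  Y(C1) = 0.000 S between n9,n7
  Y(R12) = 0.01838 S between n11,n9
  I2: injects 1.55 A into n6 (from n2)
  V1: constraint V(n10)−V(n8) = 5.35
  V2: constraint V(n6)−V(n10) = 14.4
Assemble and solve the 17×17 MNA system:
  V(n1)=54.62  V(n2)=0.000  V(n3)=55.51  V(n4)=0.000  V(n5)=54.62  V(n6)=79.39  V(n7)=54.49  V(n8)=59.64  V(n9)=64.99  V(n10)=64.99  V(n11)=64.99
  i(L1)=0.000  i(L2)=1.550  i(L3)=-1.115  i(L4)=0.4792  i(V1)=0.3615  i(V2)=0.8828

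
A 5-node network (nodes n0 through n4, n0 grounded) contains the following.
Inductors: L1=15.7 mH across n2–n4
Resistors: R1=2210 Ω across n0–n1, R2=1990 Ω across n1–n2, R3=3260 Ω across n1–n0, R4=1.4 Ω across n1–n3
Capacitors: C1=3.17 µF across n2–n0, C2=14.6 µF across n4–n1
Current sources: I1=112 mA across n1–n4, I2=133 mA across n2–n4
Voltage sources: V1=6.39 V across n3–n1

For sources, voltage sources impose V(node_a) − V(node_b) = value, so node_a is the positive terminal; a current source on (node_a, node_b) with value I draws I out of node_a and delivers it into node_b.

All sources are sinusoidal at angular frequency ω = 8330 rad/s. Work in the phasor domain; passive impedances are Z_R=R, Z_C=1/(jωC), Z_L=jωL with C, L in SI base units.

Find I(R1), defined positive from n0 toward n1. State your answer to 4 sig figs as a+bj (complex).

-0.001023-0.008144j A

Apply KCL at each of the 4 non-ground nodes and solve the resulting linear system.
Node n1: branches {R1, I1, R2, C2, R3, R4, V1} → V_1 = 2.262+18.00j
Node n2: branches {L1, C1, R2, I2} → V_2 = -0.5175+0.06503j
Node n3: branches {R4, V1} → V_3 = 8.652+18.00j
Node n4: branches {L1, I1, C2, I2} → V_4 = 2.448+17.05j
Source currents: i(V1)=-4.564+0.000j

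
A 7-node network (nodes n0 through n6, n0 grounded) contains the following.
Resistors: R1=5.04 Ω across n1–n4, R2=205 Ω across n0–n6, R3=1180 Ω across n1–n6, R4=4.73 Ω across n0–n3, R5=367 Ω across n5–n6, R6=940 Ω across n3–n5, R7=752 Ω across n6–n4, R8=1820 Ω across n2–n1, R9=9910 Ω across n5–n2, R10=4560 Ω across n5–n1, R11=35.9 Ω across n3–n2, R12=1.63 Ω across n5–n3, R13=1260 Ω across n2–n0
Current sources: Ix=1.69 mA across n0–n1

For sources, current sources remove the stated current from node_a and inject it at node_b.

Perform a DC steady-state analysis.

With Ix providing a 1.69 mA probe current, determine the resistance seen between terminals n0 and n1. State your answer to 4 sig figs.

Apply KCL at each of the 6 non-ground nodes and solve the resulting linear system.
Node n1: branches {R1, R3, R8, R10, Ix} → V_1 = 0.6937
Node n2: branches {R8, R9, R11, R13} → V_2 = 0.01716
Node n3: branches {R4, R6, R11, R12} → V_3 = 0.004343
Node n4: branches {R1, R7} → V_4 = 0.6901
Node n5: branches {R5, R6, R9, R10, R12} → V_5 = 0.005257
Node n6: branches {R2, R3, R5, R7} → V_6 = 0.1554

R_eq = 410.5 Ω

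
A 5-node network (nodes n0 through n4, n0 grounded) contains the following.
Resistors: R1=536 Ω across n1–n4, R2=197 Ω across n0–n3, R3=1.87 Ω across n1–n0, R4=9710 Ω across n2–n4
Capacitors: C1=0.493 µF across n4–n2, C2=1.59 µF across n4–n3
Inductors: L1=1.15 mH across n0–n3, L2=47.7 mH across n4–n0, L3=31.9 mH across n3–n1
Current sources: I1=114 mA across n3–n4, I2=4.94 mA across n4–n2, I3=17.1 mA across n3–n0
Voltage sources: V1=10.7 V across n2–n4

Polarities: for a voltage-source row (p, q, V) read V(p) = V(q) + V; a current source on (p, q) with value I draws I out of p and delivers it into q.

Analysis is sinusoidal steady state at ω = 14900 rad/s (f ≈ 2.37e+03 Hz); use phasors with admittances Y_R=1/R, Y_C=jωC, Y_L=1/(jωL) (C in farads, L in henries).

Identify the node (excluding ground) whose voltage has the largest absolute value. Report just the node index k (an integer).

2

Element admittances at ω=14900 rad/s:
  Y(R1) = 0.001866+0.000j S between n1,n4
  Y(C1) = 0.000+0.007346j S between n4,n2
  Y(R2) = 0.005076+0.000j S between n0,n3
  Y(R3) = 0.5348+0.000j S between n1,n0
  Y(L1) = 0.000-0.05836j S between n0,n3
  I1: injects 0.114 A into n4 (from n3)
  Y(R4) = 0.0001030+0.000j S between n2,n4
  I2: injects 0.00494 A into n2 (from n4)
  Y(L2) = 0.000-0.001407j S between n4,n0
  I3: injects 0.0171 A into n0 (from n3)
  Y(L3) = 0.000-0.002104j S between n3,n1
  Y(C2) = 0.000+0.02369j S between n4,n3
  V1: constraint V(n2)−V(n4) = 10.7
Assemble and solve the 5×5 MNA system:
  V(n1)=0.0003259-0.01757j  V(n2)=10.95-5.258j  V(n3)=-0.1803-0.1535j  V(n4)=0.2470-5.258j
  i(V1)=0.003838-0.07860j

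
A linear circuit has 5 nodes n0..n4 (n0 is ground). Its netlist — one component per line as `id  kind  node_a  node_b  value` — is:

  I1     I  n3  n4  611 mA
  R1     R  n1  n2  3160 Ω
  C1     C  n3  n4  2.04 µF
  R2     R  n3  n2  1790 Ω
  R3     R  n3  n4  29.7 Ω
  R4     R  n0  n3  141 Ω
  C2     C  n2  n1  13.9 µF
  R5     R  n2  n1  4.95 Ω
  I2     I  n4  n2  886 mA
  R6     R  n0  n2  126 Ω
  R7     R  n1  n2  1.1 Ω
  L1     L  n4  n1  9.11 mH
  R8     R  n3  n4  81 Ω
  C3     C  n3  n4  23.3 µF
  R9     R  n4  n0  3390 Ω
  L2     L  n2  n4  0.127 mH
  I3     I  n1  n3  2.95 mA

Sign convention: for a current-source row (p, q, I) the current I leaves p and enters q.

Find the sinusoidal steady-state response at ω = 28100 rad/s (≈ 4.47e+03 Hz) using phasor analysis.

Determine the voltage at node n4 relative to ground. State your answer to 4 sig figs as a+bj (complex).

Element admittances at ω=28100 rad/s:
  I1: injects 0.611 A into n4 (from n3)
  Y(R1) = 0.0003165+0.000j S between n1,n2
  Y(C1) = 0.000+0.05732j S between n3,n4
  Y(R2) = 0.0005587+0.000j S between n3,n2
  Y(R3) = 0.03367+0.000j S between n3,n4
  Y(R4) = 0.007092+0.000j S between n0,n3
  Y(C2) = 0.000+0.3906j S between n2,n1
  Y(R5) = 0.2020+0.000j S between n2,n1
  I2: injects 0.886 A into n2 (from n4)
  Y(R6) = 0.007937+0.000j S between n0,n2
  Y(R7) = 0.9091+0.000j S between n1,n2
  Y(L1) = 0.000-0.003906j S between n4,n1
  Y(R8) = 0.01235+0.000j S between n3,n4
  Y(C3) = 0.000+0.6547j S between n3,n4
  Y(R9) = 0.0002950+0.000j S between n4,n0
  Y(L2) = 0.000-0.2802j S between n2,n4
  I3: injects 0.00295 A into n3 (from n1)
Assemble and solve the 4×4 MNA system:
  V(n1)=0.02433+1.108j  V(n2)=0.03640+1.104j  V(n3)=-0.04077-1.152j  V(n4)=0.0009615-2.003j

0.0009615-2.003j V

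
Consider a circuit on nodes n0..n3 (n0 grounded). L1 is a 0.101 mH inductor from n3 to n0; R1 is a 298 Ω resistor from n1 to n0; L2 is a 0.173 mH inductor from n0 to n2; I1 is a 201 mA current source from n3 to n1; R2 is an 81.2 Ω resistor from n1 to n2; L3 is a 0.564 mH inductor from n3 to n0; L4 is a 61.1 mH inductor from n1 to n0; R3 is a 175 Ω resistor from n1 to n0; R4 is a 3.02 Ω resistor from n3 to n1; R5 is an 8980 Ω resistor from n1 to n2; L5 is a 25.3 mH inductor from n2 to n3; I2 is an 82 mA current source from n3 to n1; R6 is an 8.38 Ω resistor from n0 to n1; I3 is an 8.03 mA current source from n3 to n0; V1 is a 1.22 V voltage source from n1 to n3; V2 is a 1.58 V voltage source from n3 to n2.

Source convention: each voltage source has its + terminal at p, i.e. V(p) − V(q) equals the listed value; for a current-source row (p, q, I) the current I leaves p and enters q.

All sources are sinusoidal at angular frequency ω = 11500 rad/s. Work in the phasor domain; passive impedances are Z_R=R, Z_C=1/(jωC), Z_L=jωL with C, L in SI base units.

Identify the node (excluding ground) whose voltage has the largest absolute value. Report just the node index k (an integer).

Element admittances at ω=11500 rad/s:
  Y(L1) = 0.000-0.8610j S between n3,n0
  Y(R1) = 0.003356+0.000j S between n1,n0
  Y(L2) = 0.000-0.5026j S between n0,n2
  I1: injects 0.201 A into n1 (from n3)
  Y(R2) = 0.01232+0.000j S between n1,n2
  Y(L3) = 0.000-0.1542j S between n3,n0
  Y(L4) = 0.000-0.001423j S between n1,n0
  Y(R3) = 0.005714+0.000j S between n1,n0
  Y(R4) = 0.3311+0.000j S between n3,n1
  Y(R5) = 0.0001114+0.000j S between n1,n2
  Y(L5) = 0.000-0.003437j S between n2,n3
  I2: injects 0.082 A into n1 (from n3)
  Y(R6) = 0.1193+0.000j S between n0,n1
  I3: injects 0.00803 A into n0 (from n3)
  V1: constraint V(n1)−V(n3) = 1.22
  V2: constraint V(n3)−V(n2) = 1.58
Assemble and solve the 5×5 MNA system:
  V(n1)=1.729-0.1514j  V(n2)=-1.071-0.1514j  V(n3)=0.5088-0.1514j
  i(V1)=-0.3775+0.02190j  i(V2)=-0.1109+0.5438j

1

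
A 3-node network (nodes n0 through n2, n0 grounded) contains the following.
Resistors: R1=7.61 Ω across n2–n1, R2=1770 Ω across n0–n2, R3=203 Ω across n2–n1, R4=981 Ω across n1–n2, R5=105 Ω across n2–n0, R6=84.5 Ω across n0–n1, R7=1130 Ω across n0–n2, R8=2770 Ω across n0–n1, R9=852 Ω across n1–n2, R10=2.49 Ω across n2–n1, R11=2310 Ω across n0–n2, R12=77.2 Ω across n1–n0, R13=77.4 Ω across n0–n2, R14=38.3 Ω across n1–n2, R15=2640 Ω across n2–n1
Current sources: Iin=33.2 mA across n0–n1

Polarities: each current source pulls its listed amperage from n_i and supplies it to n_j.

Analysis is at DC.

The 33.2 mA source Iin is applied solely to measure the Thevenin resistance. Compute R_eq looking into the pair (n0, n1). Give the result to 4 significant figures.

Element admittances at DC:
  Y(R1) = 0.1314 S between n2,n1
  Y(R2) = 0.0005650 S between n0,n2
  Y(R3) = 0.004926 S between n2,n1
  Y(R4) = 0.001019 S between n1,n2
  Y(R5) = 0.009524 S between n2,n0
  Y(R6) = 0.01183 S between n0,n1
  Y(R7) = 0.0008850 S between n0,n2
  Y(R8) = 0.0003610 S between n0,n1
  Y(R9) = 0.001174 S between n1,n2
  Y(R10) = 0.4016 S between n2,n1
  Y(R11) = 0.0004329 S between n0,n2
  Y(R12) = 0.01295 S between n1,n0
  Y(R13) = 0.01292 S between n0,n2
  Y(R14) = 0.02611 S between n1,n2
  Y(R15) = 0.0003788 S between n2,n1
  Iin: injects 0.0332 A into n1 (from n0)
Assemble and solve the 2×2 MNA system:
  V(n1)=0.6849  V(n2)=0.6567

R_eq = 20.63 Ω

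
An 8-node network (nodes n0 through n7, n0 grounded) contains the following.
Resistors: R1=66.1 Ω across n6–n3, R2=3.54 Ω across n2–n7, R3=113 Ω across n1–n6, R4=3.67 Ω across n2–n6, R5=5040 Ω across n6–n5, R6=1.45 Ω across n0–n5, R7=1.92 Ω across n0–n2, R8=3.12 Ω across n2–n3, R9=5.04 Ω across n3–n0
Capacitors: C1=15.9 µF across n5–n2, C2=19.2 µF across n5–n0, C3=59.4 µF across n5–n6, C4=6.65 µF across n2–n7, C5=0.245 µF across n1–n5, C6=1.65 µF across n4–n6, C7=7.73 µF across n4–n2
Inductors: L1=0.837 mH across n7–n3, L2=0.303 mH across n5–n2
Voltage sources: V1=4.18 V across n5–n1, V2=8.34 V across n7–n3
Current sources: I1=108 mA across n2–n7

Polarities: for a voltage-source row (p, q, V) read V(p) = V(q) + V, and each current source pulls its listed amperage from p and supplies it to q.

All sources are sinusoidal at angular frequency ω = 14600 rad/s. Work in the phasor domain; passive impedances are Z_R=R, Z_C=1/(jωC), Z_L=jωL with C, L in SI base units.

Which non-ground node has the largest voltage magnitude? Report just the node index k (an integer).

Element admittances at ω=14600 rad/s:
  Y(R1) = 0.01513+0.000j S between n6,n3
  Y(R2) = 0.2825+0.000j S between n2,n7
  Y(C1) = 0.000+0.2321j S between n5,n2
  Y(C2) = 0.000+0.2803j S between n5,n0
  Y(R3) = 0.008850+0.000j S between n1,n6
  Y(C3) = 0.000+0.8672j S between n5,n6
  Y(L1) = 0.000-0.08183j S between n7,n3
  Y(C4) = 0.000+0.09709j S between n2,n7
  Y(C5) = 0.000+0.003577j S between n1,n5
  Y(R4) = 0.2725+0.000j S between n2,n6
  Y(C6) = 0.000+0.02409j S between n4,n6
  Y(R5) = 0.0001984+0.000j S between n6,n5
  Y(R6) = 0.6897+0.000j S between n0,n5
  Y(L2) = 0.000-0.2261j S between n5,n2
  Y(C7) = 0.000+0.1129j S between n4,n2
  Y(R7) = 0.5208+0.000j S between n0,n2
  Y(R8) = 0.3205+0.000j S between n2,n3
  Y(R9) = 0.1984+0.000j S between n3,n0
  V1: constraint V(n5)−V(n1) = 4.18
  V2: constraint V(n7)−V(n3) = 8.34
  I1: injects 0.108 A into n7 (from n2)
Assemble and solve the 9×9 MNA system:
  V(n1)=-4.037+0.01506j  V(n2)=0.6991+0.1129j  V(n3)=-2.312-0.5512j  V(n4)=0.6110+0.08399j  V(n5)=0.1433+0.01506j  V(n6)=0.1984-0.05148j  V(n7)=6.028-0.5512j
  i(V1)=-0.03748-0.01436j  i(V2)=-1.462+0.3527j

7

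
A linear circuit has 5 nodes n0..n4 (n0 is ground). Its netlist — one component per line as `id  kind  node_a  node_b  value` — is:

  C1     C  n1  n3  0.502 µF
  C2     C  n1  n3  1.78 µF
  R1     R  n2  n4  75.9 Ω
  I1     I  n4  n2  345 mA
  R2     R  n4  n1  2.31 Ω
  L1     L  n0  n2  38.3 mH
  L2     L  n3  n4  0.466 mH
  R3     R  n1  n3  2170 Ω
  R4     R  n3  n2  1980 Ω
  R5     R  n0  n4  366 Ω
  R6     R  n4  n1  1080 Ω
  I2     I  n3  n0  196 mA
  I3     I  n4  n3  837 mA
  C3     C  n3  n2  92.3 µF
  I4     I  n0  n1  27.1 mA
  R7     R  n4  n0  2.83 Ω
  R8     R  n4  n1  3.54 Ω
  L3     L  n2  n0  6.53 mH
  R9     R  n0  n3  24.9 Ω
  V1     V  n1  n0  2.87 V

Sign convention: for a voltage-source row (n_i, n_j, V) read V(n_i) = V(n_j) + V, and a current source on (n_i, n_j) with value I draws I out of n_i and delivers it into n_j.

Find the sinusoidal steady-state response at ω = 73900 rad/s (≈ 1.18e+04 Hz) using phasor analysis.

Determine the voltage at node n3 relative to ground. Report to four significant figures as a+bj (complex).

Apply KCL at each of the 4 non-ground nodes and solve the resulting linear system.
Node n1: branches {C1, C2, R2, R3, R6, I4, R8, V1} → V_1 = 2.870+0.000j
Node n2: branches {R1, I1, L1, R4, C3, L3} → V_2 = 5.379-5.167j
Node n3: branches {C1, C2, L2, R3, R4, I2, I3, C3, R9} → V_3 = 5.368-5.123j
Node n4: branches {R1, I1, R2, L2, R5, R6, I3, R7, R8} → V_4 = 0.7382-0.1865j
Source currents: i(V1)=-0.6348+0.2852j

5.368-5.123j V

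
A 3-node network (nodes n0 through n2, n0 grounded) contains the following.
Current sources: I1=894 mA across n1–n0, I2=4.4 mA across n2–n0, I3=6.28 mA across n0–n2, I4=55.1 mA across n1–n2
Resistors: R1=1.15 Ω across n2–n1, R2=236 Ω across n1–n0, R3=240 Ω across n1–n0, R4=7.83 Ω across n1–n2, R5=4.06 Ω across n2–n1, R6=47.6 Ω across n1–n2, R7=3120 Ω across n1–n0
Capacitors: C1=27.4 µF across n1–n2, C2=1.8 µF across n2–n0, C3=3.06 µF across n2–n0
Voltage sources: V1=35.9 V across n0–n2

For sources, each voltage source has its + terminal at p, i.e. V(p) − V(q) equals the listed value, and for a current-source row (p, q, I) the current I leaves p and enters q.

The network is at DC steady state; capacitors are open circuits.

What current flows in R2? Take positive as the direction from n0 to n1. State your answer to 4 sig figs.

MNA unknowns: 2 node voltages V₁..V_2 plus 1 source current (V1)
I1: z[1]−=0.894, z[0]+=0.894
R1: Y=0.8696 on G[2,1]
R2: Y=0.004237 on G[1,0]
I2: z[2]−=0.0044, z[0]+=0.0044
C1: Y=0.000 on G[1,2]
R3: Y=0.004167 on G[1,0]
R4: Y=0.1277 on G[1,2]
R5: Y=0.2463 on G[2,1]
I3: z[0]−=0.00628, z[2]+=0.00628
C2: Y=0.000 on G[2,0]
R6: Y=0.02101 on G[1,2]
R7: Y=0.0003205 on G[1,0]
C3: Y=0.000 on G[2,0]
I4: z[1]−=0.0551, z[2]+=0.0551
V1: row V0−V2=35.9, i_V1 at 0,2
solve → V1=-36.40, V2=-35.90
aux → i_V1=0.5746

0.1542 A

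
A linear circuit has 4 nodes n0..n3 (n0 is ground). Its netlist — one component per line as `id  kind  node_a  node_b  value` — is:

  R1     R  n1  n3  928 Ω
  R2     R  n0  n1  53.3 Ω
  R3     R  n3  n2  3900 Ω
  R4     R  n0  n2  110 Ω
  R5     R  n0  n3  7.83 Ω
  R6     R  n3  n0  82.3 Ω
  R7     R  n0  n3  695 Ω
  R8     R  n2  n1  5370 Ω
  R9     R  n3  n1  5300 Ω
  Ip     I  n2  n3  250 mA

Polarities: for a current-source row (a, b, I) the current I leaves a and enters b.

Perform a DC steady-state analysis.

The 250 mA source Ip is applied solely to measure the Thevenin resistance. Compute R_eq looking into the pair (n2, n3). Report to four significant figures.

R_eq = 111.5 Ω

MNA unknowns: 3 node voltages V₁..V_3
R1: Y=0.001078 on G[1,3]
R2: Y=0.01876 on G[0,1]
R3: Y=0.0002564 on G[3,2]
R4: Y=0.009091 on G[0,2]
R5: Y=0.1277 on G[0,3]
R6: Y=0.01215 on G[3,0]
R7: Y=0.001439 on G[0,3]
R8: Y=0.0001862 on G[2,1]
R9: Y=0.0001887 on G[3,1]
Ip: z[2]−=0.25, z[3]+=0.25
solve → V1=-0.1346, V2=-26.18, V3=1.702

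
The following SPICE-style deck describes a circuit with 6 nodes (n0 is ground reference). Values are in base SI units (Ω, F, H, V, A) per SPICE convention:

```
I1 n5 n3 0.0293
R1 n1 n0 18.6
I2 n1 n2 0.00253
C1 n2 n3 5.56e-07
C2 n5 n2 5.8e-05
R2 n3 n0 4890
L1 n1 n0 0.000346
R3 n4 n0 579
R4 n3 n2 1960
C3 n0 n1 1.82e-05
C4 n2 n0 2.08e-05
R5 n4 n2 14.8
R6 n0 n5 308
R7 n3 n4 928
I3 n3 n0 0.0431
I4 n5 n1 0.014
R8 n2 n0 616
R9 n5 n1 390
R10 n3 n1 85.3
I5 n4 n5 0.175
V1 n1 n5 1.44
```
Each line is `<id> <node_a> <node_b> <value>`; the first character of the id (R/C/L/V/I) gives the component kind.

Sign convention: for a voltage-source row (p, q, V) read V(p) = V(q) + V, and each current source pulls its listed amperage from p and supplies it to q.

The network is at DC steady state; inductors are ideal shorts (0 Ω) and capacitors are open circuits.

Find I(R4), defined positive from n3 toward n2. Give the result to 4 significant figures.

0.01564 A

MNA unknowns: 5 node voltages V₁..V_5 plus 2 source currents (L1, V1)
I1: z[5]−=0.0293, z[3]+=0.0293
R1: Y=0.05376 on G[1,0]
I2: z[1]−=0.00253, z[2]+=0.00253
C1: Y=0.000 on G[2,3]
C2: Y=0.000 on G[5,2]
R2: Y=0.0002045 on G[3,0]
L1: row V1−V0=0, i_L1 at 1,0
R3: Y=0.001727 on G[4,0]
R4: Y=0.0005102 on G[3,2]
C3: Y=0.000 on G[0,1]
C4: Y=0.000 on G[2,0]
R5: Y=0.06757 on G[4,2]
R6: Y=0.003247 on G[0,5]
R7: Y=0.001078 on G[3,4]
I3: z[3]−=0.0431, z[0]+=0.0431
I4: z[5]−=0.014, z[1]+=0.014
R8: Y=0.001623 on G[2,0]
R9: Y=0.002564 on G[5,1]
R10: Y=0.01172 on G[3,1]
I5: z[4]−=0.175, z[5]+=0.175
V1: row V1−V5=1.44, i_V1 at 1,5
solve → V1=0.000, V2=-36.00, V3=-5.340, V4=-37.13, V5=-1.440
aux → i_L1=0.08524, i_V1=-0.1401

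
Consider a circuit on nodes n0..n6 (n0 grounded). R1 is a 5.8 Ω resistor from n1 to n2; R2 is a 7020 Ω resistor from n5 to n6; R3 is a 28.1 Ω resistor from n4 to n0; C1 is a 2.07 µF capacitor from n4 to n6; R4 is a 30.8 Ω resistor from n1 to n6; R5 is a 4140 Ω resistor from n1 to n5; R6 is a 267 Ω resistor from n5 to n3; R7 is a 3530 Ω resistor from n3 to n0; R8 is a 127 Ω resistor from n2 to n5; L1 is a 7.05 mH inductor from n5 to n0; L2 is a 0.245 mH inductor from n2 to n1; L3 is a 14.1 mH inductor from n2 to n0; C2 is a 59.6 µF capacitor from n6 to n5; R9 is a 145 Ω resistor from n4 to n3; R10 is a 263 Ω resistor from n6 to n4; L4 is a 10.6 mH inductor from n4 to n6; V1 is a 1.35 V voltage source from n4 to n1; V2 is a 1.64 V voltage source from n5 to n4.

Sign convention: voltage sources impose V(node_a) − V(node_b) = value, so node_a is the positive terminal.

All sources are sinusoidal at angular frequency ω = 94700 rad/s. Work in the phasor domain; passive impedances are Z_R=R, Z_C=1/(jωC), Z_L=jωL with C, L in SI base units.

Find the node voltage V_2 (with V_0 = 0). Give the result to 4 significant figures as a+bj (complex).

-1.233+0.06705j V

Element admittances at ω=94700 rad/s:
  Y(R1) = 0.1724+0.000j S between n1,n2
  Y(R2) = 0.0001425+0.000j S between n5,n6
  Y(R3) = 0.03559+0.000j S between n4,n0
  Y(C1) = 0.000+0.1960j S between n4,n6
  Y(R4) = 0.03247+0.000j S between n1,n6
  Y(R5) = 0.0002415+0.000j S between n1,n5
  Y(R6) = 0.003745+0.000j S between n5,n3
  Y(R7) = 0.0002833+0.000j S between n3,n0
  Y(R8) = 0.007874+0.000j S between n2,n5
  Y(L1) = 0.000-0.001498j S between n5,n0
  Y(L2) = 0.000-0.04310j S between n2,n1
  Y(L3) = 0.000-0.0007489j S between n2,n0
  Y(C2) = 0.000+5.644j S between n6,n5
  Y(R9) = 0.006897+0.000j S between n4,n3
  Y(R10) = 0.003802+0.000j S between n6,n4
  Y(L4) = 0.000-0.0009962j S between n4,n6
  V1: constraint V(n4)−V(n1) = 1.35
  V2: constraint V(n5)−V(n4) = 1.64
Assemble and solve the 8×8 MNA system:
  V(n1)=-1.358+0.04242j  V(n2)=-1.233+0.06705j  V(n3)=0.5548+0.04132j  V(n4)=-0.007613+0.04242j  V(n5)=1.632+0.04242j  V(n6)=1.578+0.05978j
  i(V1)=-0.1185+0.0005541j  i(V2)=-0.1253-0.3071j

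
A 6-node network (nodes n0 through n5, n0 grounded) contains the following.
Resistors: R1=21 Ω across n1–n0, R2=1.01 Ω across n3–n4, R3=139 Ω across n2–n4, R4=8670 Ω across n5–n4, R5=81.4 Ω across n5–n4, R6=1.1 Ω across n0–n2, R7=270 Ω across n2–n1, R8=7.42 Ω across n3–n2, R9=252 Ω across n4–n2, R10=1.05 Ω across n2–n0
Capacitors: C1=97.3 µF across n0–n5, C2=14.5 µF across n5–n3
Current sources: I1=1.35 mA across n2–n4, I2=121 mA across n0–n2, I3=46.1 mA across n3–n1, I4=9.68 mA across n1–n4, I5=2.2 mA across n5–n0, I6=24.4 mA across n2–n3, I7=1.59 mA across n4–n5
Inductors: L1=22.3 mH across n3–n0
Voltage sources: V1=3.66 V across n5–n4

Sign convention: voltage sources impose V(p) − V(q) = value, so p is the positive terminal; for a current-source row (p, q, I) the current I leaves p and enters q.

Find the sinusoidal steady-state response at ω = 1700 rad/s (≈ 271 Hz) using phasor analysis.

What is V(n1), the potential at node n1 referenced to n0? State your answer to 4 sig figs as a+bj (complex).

0.7015-0.009607j V

Element admittances at ω=1700 rad/s:
  Y(R1) = 0.04762+0.000j S between n1,n0
  Y(C1) = 0.000+0.1654j S between n0,n5
  Y(R2) = 0.9901+0.000j S between n3,n4
  Y(R3) = 0.007194+0.000j S between n2,n4
  Y(R4) = 0.0001153+0.000j S between n5,n4
  Y(R5) = 0.01229+0.000j S between n5,n4
  Y(R6) = 0.9091+0.000j S between n0,n2
  I1: injects 0.00135 A into n4 (from n2)
  Y(R7) = 0.003704+0.000j S between n2,n1
  Y(R8) = 0.1348+0.000j S between n3,n2
  Y(R9) = 0.003968+0.000j S between n4,n2
  Y(C2) = 0.000+0.02465j S between n5,n3
  I2: injects 0.121 A into n2 (from n0)
  Y(L1) = 0.000-0.02638j S between n3,n0
  I3: injects 0.0461 A into n1 (from n3)
  I4: injects 0.00968 A into n4 (from n1)
  I5: injects 0.0022 A into n0 (from n5)
  I6: injects 0.0244 A into n3 (from n2)
  Y(R10) = 0.9524+0.000j S between n2,n0
  I7: injects 0.00159 A into n5 (from n4)
  V1: constraint V(n5)−V(n4) = 3.66
Assemble and solve the 6×6 MNA system:
  V(n1)=0.7015-0.009607j  V(n2)=-0.1122-0.1331j  V(n3)=-2.193-1.815j  V(n4)=-2.509-2.069j  V(n5)=1.151-2.069j
  i(V1)=-0.3944-0.2728j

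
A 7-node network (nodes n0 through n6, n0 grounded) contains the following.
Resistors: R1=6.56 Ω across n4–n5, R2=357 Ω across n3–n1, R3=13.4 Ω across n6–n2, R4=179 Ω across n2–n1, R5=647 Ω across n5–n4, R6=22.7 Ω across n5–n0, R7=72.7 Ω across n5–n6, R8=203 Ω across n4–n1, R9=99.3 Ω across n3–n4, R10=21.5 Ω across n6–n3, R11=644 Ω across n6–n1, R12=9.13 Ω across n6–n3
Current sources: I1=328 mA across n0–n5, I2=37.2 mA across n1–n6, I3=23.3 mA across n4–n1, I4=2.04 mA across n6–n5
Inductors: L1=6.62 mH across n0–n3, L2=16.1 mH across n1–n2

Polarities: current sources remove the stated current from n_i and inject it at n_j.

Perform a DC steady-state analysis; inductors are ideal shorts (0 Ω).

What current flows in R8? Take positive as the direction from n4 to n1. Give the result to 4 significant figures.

Apply KCL at each of the 6 non-ground nodes and solve the resulting linear system.
Node n1: branches {R2, R4, R8, I2, I3, L2, R11} → V_1 = 0.5884
Node n2: branches {R3, R4, L2} → V_2 = 0.5884
Node n3: branches {R2, L1, R9, R10, R12} → V_3 = 0.000
Node n4: branches {R1, R5, R8, I3, R9} → V_4 = 3.951
Node n5: branches {R1, I1, R5, R6, R7, I4} → V_5 = 4.468
Node n6: branches {R3, R7, I2, R10, R11, R12, I4} → V_6 = 0.5750
Source currents: i(L1)=-0.1312, i(L2)=0.0009955

0.01656 A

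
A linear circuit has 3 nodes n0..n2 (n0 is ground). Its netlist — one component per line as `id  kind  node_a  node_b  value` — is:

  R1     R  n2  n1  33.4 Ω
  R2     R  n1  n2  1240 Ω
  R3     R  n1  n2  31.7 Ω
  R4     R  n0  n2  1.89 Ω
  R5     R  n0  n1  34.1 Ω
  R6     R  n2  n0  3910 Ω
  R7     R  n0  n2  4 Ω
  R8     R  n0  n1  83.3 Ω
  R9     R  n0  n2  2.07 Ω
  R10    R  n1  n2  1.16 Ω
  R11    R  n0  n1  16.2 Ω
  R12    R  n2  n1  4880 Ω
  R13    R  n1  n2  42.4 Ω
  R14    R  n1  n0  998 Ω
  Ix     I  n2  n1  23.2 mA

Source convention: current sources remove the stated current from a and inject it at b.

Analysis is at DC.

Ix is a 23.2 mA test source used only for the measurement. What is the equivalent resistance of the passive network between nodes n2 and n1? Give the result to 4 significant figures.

MNA unknowns: 2 node voltages V₁..V_2
R1: Y=0.02994 on G[2,1]
R2: Y=0.0008065 on G[1,2]
R3: Y=0.03155 on G[1,2]
R4: Y=0.5291 on G[0,2]
R5: Y=0.02933 on G[0,1]
R6: Y=0.0002558 on G[2,0]
R7: Y=0.2500 on G[0,2]
R8: Y=0.01200 on G[0,1]
R9: Y=0.4831 on G[0,2]
R10: Y=0.8621 on G[1,2]
R11: Y=0.06173 on G[0,1]
R12: Y=0.0002049 on G[2,1]
R13: Y=0.02358 on G[1,2]
R14: Y=0.001002 on G[1,0]
Ix: z[2]−=0.0232, z[1]+=0.0232
solve → V1=0.02052, V2=-0.001692

R_eq = 0.9576 Ω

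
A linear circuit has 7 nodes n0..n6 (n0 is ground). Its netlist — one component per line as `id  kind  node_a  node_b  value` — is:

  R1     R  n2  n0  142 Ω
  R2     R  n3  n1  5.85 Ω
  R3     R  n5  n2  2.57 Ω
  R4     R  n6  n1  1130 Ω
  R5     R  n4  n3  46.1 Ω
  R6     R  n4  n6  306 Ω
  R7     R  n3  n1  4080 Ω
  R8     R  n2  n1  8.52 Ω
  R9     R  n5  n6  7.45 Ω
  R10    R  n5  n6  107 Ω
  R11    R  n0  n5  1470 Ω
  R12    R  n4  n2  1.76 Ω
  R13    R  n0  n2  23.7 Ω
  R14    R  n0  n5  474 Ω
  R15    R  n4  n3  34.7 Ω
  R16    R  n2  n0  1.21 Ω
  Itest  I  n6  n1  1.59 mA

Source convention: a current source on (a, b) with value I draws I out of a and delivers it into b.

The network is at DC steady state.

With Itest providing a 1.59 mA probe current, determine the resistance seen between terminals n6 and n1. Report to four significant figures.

R_eq = 15.49 Ω

Apply KCL at each of the 6 non-ground nodes and solve the resulting linear system.
Node n1: branches {R2, R4, R7, R8, Itest} → V_1 = 0.01018
Node n2: branches {R1, R3, R8, R12, R13, R16} → V_2 = 1.231e-05
Node n3: branches {R2, R5, R7, R15} → V_3 = 0.007997
Node n4: branches {R5, R6, R12, R15} → V_4 = 0.0005848
Node n5: branches {R3, R9, R10, R11, R14} → V_5 = -0.003864
Node n6: branches {R4, R6, R9, R10, Itest} → V_6 = -0.01444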